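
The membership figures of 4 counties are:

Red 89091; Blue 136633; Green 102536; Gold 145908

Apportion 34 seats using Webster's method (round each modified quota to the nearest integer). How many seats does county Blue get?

Standard divisor 474168/34 ≈ 13946.118; standard quotas: Red 6.388, Blue 9.797, Green 7.352, Gold 10.462.
Rounding to the nearest integer gives 6, 10, 7, 10 = 33 seats, so the divisor must be adjusted.
With modified divisor 13800: modified quotas Red 6.456, Blue 9.901, Green 7.430, Gold 10.573.
Rounding to the nearest integer: Red 6, Blue 10, Green 7, Gold 11 (total 34).
Blue receives 10.

10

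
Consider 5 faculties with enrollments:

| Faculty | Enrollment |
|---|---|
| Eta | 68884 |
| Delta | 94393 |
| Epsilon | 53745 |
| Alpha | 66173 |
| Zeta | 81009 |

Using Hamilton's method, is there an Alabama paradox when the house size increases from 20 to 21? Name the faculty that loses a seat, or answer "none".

At 20 seats: Eta 4, Delta 5, Epsilon 3, Alpha 4, Zeta 4.
At 21 seats: Eta 4, Delta 5, Epsilon 3, Alpha 4, Zeta 5.
No faculty's allocation decreased.

none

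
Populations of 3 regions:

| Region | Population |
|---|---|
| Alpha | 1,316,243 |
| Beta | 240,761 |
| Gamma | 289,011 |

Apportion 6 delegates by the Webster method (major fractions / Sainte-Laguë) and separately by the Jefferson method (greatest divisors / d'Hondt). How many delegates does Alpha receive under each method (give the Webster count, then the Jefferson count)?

4 and 5

Webster: Alpha 4, Beta 1, Gamma 1.
Jefferson: Alpha 5, Beta 0, Gamma 1.
Alpha gets 4 under Webster and 5 under Jefferson.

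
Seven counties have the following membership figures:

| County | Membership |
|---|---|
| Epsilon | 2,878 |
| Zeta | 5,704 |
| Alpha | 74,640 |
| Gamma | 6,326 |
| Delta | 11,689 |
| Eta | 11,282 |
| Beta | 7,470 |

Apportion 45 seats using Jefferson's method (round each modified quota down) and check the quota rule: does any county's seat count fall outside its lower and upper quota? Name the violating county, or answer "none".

Alpha

Standard quotas: Epsilon 1.079, Zeta 2.139, Alpha 27.993, Gamma 2.372, Delta 4.384, Eta 4.231, Beta 2.802.
Jefferson allocation: Epsilon 1, Zeta 2, Alpha 29, Gamma 2, Delta 4, Eta 4, Beta 3.
Alpha has quota 27.993 (lower 27, upper 28) but receives 29 — outside the quota interval.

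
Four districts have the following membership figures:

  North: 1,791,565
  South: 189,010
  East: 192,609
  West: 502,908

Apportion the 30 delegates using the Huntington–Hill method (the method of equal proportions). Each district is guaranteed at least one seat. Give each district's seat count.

With divisor 89619: modified quotas North 19.991, South 2.109, East 2.149, West 5.612.
Geometric-mean thresholds: North √(19·20)=19.494, South √(2·3)=2.449, East √(2·3)=2.449, West √(5·6)=5.477.
Each quota rounded against its threshold gives North 20, South 2, East 2, West 6 (total 30).

North 20, South 2, East 2, West 6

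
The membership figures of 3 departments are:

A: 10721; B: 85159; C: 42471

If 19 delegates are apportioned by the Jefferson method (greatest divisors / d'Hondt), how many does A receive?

Standard divisor 138351/19 ≈ 7281.632; standard quotas: A 1.472, B 11.695, C 5.833.
Rounding down gives 1, 11, 5 = 17 seats, so the divisor must be adjusted.
With modified divisor 6800: modified quotas A 1.577, B 12.523, C 6.246.
Rounding down: A 1, B 12, C 6 (total 19).
A receives 1.

1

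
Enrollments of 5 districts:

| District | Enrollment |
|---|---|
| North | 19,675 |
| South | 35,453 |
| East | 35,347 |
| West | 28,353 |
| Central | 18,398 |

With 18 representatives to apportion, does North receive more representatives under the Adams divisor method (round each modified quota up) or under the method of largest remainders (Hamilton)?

Adams: North 3, South 4, East 4, West 4, Central 3.
Hamilton: North 2, South 5, East 5, West 4, Central 2.
North gets 3 under Adams and 2 under Hamilton.

Adams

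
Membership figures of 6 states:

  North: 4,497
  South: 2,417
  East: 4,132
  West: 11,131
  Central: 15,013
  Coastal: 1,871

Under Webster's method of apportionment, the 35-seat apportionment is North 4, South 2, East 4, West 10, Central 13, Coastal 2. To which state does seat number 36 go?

Central

Priority for the next seat is population ÷ (current seats + 0.5).
Priorities: North 999.333, South 966.800, East 918.222, West 1060.095, Central 1112.074, Coastal 748.400.
Highest priority: Central.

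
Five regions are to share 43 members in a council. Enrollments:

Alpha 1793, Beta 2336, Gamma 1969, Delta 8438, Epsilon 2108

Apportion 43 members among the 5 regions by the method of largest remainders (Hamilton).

Alpha=5; Beta=6; Gamma=5; Delta=22; Epsilon=5

Total 16644; standard divisor 16644/43 ≈ 387.07.
Standard quotas: Alpha 4.6322, Beta 6.0351, Gamma 5.0869, Delta 21.7997, Epsilon 5.4460.
Lower quotas: Alpha 4, Beta 6, Gamma 5, Delta 21, Epsilon 5 (sum 41, leaving 2 seats).
Remainders in descending order: Delta 0.7997, Alpha 0.6322, Epsilon 0.4460, Gamma 0.0869, Beta 0.0351.
Largest remainders: Delta, Alpha receive the extra seats.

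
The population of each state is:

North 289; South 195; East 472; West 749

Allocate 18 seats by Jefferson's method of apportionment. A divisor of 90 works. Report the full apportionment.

North=3; South=2; East=5; West=8

With modified divisor 90: modified quotas North 3.211, South 2.167, East 5.244, West 8.322.
Rounding down: North 3, South 2, East 5, West 8 (total 18).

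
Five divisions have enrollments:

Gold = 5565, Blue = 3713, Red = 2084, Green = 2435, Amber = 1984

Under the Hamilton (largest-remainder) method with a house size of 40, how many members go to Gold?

Standard divisor: 15781 ÷ 40 ≈ 394.525.
Standard quotas: Gold 14.1056, Blue 9.4113, Red 5.2823, Green 6.1720, Amber 5.0288.
Lower quotas: Gold 14, Blue 9, Red 5, Green 6, Amber 5 (sum 39, leaving 1 seat).
Remainders in descending order: Blue 0.4113, Red 0.2823, Green 0.1720, Gold 0.1056, Amber 0.0288.
The surplus seat goes to Blue.
Gold receives 14.

14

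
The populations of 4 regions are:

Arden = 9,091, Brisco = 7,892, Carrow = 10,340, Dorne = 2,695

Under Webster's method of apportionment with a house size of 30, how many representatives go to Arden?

9

Standard divisor 30018/30 ≈ 1000.6; standard quotas: Arden 9.086, Brisco 7.887, Carrow 10.334, Dorne 2.693.
Rounding to the nearest integer gives Arden 9, Brisco 8, Carrow 10, Dorne 3 — total 30, matching the house size, so no adjustment is needed.
Arden receives 9.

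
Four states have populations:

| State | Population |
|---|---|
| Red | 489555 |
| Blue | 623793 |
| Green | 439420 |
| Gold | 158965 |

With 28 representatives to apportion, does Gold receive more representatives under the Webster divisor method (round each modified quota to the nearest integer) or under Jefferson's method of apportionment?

Webster: Red 8, Blue 10, Green 7, Gold 3.
Jefferson: Red 8, Blue 11, Green 7, Gold 2.
Gold gets 3 under Webster and 2 under Jefferson.

Webster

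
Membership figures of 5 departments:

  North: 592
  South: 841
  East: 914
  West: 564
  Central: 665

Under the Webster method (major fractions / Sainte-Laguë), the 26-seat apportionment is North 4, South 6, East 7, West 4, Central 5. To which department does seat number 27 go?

North

Priority for the next seat is population ÷ (current seats + 0.5).
Priorities: North 131.556, South 129.385, East 121.867, West 125.333, Central 120.909.
Highest priority: North.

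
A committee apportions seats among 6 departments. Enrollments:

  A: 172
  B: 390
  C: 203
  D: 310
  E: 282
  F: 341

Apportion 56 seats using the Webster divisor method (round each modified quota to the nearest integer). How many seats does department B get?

Standard divisor 1698/56 ≈ 30.321; standard quotas: A 5.673, B 12.862, C 6.695, D 10.224, E 9.300, F 11.246.
Rounding to the nearest integer gives A 6, B 13, C 7, D 10, E 9, F 11 — total 56, matching the house size, so no adjustment is needed.
B receives 13.

13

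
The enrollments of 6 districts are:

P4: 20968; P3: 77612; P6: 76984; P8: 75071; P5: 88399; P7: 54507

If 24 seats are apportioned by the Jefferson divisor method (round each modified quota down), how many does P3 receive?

Standard divisor 393541/24 ≈ 16397.542; standard quotas: P4 1.279, P3 4.733, P6 4.695, P8 4.578, P5 5.391, P7 3.324.
Rounding down gives 1, 4, 4, 4, 5, 3 = 21 seats, so the divisor must be adjusted.
With modified divisor 14900: modified quotas P4 1.407, P3 5.209, P6 5.167, P8 5.038, P5 5.933, P7 3.658.
Rounding down: P4 1, P3 5, P6 5, P8 5, P5 5, P7 3 (total 24).
P3 receives 5.

5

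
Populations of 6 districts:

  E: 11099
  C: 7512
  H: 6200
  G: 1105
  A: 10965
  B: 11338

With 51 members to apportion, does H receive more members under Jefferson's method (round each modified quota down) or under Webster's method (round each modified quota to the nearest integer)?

Webster

Jefferson: E 12, C 8, H 6, G 1, A 12, B 12.
Webster: E 12, C 8, H 7, G 1, A 11, B 12.
H gets 6 under Jefferson and 7 under Webster.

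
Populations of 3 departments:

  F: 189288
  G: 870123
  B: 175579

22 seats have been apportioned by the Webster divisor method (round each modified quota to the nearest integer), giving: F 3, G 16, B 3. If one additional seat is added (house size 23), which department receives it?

F

Priority for the next seat is population ÷ (current seats + 0.5).
Priorities: F 54082.286, G 52734.727, B 50165.429.
Highest priority: F.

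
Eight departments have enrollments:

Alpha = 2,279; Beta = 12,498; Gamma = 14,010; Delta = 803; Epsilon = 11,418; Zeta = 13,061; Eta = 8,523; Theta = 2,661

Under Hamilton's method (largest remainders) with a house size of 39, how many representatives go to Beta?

7

Total 65253; standard divisor 65253/39 ≈ 1673.154.
Standard quotas: Alpha 1.3621, Beta 7.4697, Gamma 8.3734, Delta 0.4799, Epsilon 6.8242, Zeta 7.8062, Eta 5.0940, Theta 1.5904.
Lower quotas: Alpha 1, Beta 7, Gamma 8, Delta 0, Epsilon 6, Zeta 7, Eta 5, Theta 1 (sum 35, leaving 4 seats).
Remainders in descending order: Epsilon 0.8242, Zeta 0.8062, Theta 0.5904, Delta 0.4799, Beta 0.4697, Gamma 0.3734, Alpha 0.3621, Eta 0.0940.
The surplus seats go to Epsilon, Zeta, Theta, Delta.
Beta receives 7.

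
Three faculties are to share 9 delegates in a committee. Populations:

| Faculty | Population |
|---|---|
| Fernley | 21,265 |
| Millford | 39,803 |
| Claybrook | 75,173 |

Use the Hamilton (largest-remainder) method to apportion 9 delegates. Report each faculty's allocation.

Standard divisor: 136241 ÷ 9 ≈ 15137.889.
Standard quotas: Fernley 1.4048, Millford 2.6294, Claybrook 4.9659.
Lower quotas: Fernley 1, Millford 2, Claybrook 4 (sum 7, leaving 2 seats).
Remainders in descending order: Claybrook 0.9659, Millford 0.6294, Fernley 0.4048.
Largest remainders: Claybrook, Millford receive the extra seats.

Fernley=1; Millford=3; Claybrook=5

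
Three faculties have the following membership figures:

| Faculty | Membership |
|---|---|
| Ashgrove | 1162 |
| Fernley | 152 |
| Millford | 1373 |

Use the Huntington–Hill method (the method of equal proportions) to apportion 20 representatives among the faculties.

Ashgrove=9, Fernley=1, Millford=10

With divisor 134: modified quotas Ashgrove 8.672, Fernley 1.134, Millford 10.246.
Geometric-mean thresholds: Ashgrove √(8·9)=8.485, Fernley √(1·2)=1.414, Millford √(10·11)=10.488.
Each quota rounded against its threshold gives Ashgrove 9, Fernley 1, Millford 10 (total 20).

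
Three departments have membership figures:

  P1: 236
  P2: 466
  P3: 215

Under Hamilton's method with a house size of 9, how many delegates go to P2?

Total 917; standard divisor 917/9 ≈ 101.889.
Standard quotas: P1 2.316, P2 4.574, P3 2.110.
Lower quotas: P1 2, P2 4, P3 2 (sum 8, leaving 1 seat).
Remainders in descending order: P2 0.574, P1 0.316, P3 0.110.
The surplus seat goes to P2.
P2 receives 5.

5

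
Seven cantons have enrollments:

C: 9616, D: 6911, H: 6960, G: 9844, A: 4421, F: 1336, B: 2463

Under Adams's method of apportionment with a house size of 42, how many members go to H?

7

Standard divisor 41551/42 ≈ 989.31; standard quotas: C 9.720, D 6.986, H 7.035, G 9.950, A 4.469, F 1.350, B 2.490.
Rounding up gives 10, 7, 8, 10, 5, 2, 3 = 45 seats, so the divisor must be adjusted.
With modified divisor 1099.5: modified quotas C 8.746, D 6.286, H 6.330, G 8.953, A 4.021, F 1.215, B 2.240.
Rounding up: C 9, D 7, H 7, G 9, A 5, F 2, B 3 (total 42).
H receives 7.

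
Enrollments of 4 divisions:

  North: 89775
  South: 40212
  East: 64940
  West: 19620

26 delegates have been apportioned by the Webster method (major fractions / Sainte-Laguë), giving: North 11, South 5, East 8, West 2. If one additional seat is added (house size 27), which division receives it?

Priority for the next seat is population ÷ (current seats + 0.5).
Priorities: North 7806.522, South 7311.273, East 7640.000, West 7848.000.
Highest priority: West.

West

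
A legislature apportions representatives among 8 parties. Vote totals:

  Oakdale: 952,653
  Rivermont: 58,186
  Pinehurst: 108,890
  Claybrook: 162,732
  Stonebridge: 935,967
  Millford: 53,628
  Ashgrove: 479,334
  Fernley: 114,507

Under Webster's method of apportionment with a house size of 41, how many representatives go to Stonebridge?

Standard divisor 2865897/41 ≈ 69899.927; standard quotas: Oakdale 13.629, Rivermont 0.832, Pinehurst 1.558, Claybrook 2.328, Stonebridge 13.390, Millford 0.767, Ashgrove 6.857, Fernley 1.638.
Rounding to the nearest integer gives 14, 1, 2, 2, 13, 1, 7, 2 = 42 seats, so the divisor must be adjusted.
With modified divisor 71600: modified quotas Oakdale 13.305, Rivermont 0.813, Pinehurst 1.521, Claybrook 2.273, Stonebridge 13.072, Millford 0.749, Ashgrove 6.695, Fernley 1.599.
Rounding to the nearest integer: Oakdale 13, Rivermont 1, Pinehurst 2, Claybrook 2, Stonebridge 13, Millford 1, Ashgrove 7, Fernley 2 (total 41).
Stonebridge receives 13.

13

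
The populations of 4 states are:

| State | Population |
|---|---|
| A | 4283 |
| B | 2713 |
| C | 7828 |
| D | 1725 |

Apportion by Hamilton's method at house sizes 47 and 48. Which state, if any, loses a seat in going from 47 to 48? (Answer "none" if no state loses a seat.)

At 47 seats: A 12, B 8, C 22, D 5.
At 48 seats: A 12, B 8, C 23, D 5.
No state's allocation decreased.

none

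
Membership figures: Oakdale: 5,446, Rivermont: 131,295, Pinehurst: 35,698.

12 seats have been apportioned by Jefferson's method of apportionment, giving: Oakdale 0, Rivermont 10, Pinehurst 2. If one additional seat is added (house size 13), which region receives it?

Rivermont

Priority for the next seat is population ÷ (current seats + 1).
Priorities: Oakdale 5446.000, Rivermont 11935.909, Pinehurst 11899.333.
Highest priority: Rivermont.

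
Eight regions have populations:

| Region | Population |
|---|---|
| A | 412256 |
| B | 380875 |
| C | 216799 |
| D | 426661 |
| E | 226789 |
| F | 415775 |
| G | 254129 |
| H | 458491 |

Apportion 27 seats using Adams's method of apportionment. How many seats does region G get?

Standard divisor 2791775/27 ≈ 103399.074; standard quotas: A 3.987, B 3.684, C 2.097, D 4.126, E 2.193, F 4.021, G 2.458, H 4.434.
Rounding up gives 4, 4, 3, 5, 3, 5, 3, 5 = 32 seats, so the divisor must be adjusted.
With modified divisor 120800: modified quotas A 3.413, B 3.153, C 1.795, D 3.532, E 1.877, F 3.442, G 2.104, H 3.795.
Rounding up: A 4, B 4, C 2, D 4, E 2, F 4, G 3, H 4 (total 27).
G receives 3.

3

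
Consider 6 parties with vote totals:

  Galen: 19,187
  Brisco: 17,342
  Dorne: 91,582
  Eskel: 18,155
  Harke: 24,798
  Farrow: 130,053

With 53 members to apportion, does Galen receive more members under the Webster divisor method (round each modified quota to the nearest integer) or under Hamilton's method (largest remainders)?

Hamilton

Webster: Galen 3, Brisco 3, Dorne 17, Eskel 3, Harke 4, Farrow 23.
Hamilton: Galen 4, Brisco 3, Dorne 16, Eskel 3, Harke 4, Farrow 23.
Galen gets 3 under Webster and 4 under Hamilton.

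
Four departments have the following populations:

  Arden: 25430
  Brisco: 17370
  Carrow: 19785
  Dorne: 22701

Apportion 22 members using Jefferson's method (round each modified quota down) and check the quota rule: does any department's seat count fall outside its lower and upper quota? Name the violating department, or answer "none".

none

Standard quotas: Arden 6.560, Brisco 4.481, Carrow 5.104, Dorne 5.856.
Jefferson allocation: Arden 7, Brisco 4, Carrow 5, Dorne 6.
Every allocation lies between the lower and upper quota.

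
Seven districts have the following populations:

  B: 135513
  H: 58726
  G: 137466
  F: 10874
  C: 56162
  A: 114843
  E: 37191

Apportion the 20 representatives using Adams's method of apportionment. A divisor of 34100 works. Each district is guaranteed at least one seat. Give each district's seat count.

B 4; H 2; G 5; F 1; C 2; A 4; E 2

With modified divisor 34100: modified quotas B 3.974, H 1.722, G 4.031, F 0.319, C 1.647, A 3.368, E 1.091.
Rounding up: B 4, H 2, G 5, F 1, C 2, A 4, E 2 (total 20).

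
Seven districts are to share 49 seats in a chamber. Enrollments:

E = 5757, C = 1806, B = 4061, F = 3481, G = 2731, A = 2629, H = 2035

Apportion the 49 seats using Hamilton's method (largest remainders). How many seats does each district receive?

E=12, C=4, B=9, F=8, G=6, A=6, H=4

The standard divisor is 22500/49 ≈ 459.184.
Standard quotas: E 12.5375, C 3.9331, B 8.8440, F 7.5808, G 5.9475, A 5.7254, H 4.4318.
Lower quotas: E 12, C 3, B 8, F 7, G 5, A 5, H 4 (sum 44, leaving 5 seats).
Remainders in descending order: G 0.9475, C 0.9331, B 0.8440, A 0.7254, F 0.5808, E 0.5375, H 0.4318.
Largest remainders: G, C, B, A, F receive the extra seats.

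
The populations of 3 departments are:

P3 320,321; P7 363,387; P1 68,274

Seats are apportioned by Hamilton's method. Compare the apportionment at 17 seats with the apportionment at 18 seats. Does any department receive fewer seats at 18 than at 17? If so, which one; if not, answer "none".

P1

At 17 seats: P3 7, P7 8, P1 2.
At 18 seats: P3 8, P7 9, P1 1.
P1 drops from 2 to 1.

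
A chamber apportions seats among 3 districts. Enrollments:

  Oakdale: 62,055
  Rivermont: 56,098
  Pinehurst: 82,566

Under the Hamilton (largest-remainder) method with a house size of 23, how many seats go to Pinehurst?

Total 200719; standard divisor 200719/23 ≈ 8726.913.
Standard quotas: Oakdale 7.1108, Rivermont 6.4282, Pinehurst 9.4611.
Lower quotas: Oakdale 7, Rivermont 6, Pinehurst 9 (sum 22, leaving 1 seat).
Remainders in descending order: Pinehurst 0.4611, Rivermont 0.4282, Oakdale 0.1108.
The surplus seat goes to Pinehurst.
Pinehurst receives 10.

10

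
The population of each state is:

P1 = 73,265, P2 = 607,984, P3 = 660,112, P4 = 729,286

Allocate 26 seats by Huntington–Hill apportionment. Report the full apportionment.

With divisor 79520: modified quotas P1 0.921, P2 7.646, P3 8.301, P4 9.171.
Geometric-mean thresholds: P1 (min 1), P2 √(7·8)=7.483, P3 √(8·9)=8.485, P4 √(9·10)=9.487.
Each quota rounded against its threshold gives P1 1, P2 8, P3 8, P4 9 (total 26).

P1 1, P2 8, P3 8, P4 9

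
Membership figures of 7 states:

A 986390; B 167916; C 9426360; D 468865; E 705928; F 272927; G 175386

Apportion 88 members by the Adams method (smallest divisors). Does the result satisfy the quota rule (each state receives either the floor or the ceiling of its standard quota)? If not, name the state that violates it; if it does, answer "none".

Standard quotas: A 7.113, B 1.211, C 67.972, D 3.381, E 5.090, F 1.968, G 1.265.
Adams allocation: A 7, B 2, C 66, D 4, E 5, F 2, G 2.
C has quota 67.972 (lower 67, upper 68) but receives 66 — outside the quota interval.

C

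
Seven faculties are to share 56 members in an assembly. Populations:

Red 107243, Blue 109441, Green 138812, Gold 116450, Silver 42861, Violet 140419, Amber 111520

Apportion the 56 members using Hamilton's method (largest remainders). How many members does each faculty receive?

Standard divisor: 766746 ÷ 56 ≈ 13691.893.
Standard quotas: Red 7.8326, Blue 7.9931, Green 10.1383, Gold 8.5050, Silver 3.1304, Violet 10.2556, Amber 8.1450.
Lower quotas: Red 7, Blue 7, Green 10, Gold 8, Silver 3, Violet 10, Amber 8 (sum 53, leaving 3 seats).
Remainders in descending order: Blue 0.9931, Red 0.8326, Gold 0.5050, Violet 0.2556, Amber 0.1450, Green 0.1383, Silver 0.1304.
The surplus seats go to Blue, Red, Gold.

Red 8, Blue 8, Green 10, Gold 9, Silver 3, Violet 10, Amber 8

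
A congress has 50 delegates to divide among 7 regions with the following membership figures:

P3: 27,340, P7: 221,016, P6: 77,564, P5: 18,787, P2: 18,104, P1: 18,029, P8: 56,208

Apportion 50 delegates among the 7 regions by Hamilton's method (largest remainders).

P3: 3, P7: 25, P6: 9, P5: 2, P2: 2, P1: 2, P8: 7

Total 437048; standard divisor 437048/50 ≈ 8740.96.
Standard quotas: P3 3.1278, P7 25.2851, P6 8.8736, P5 2.1493, P2 2.0712, P1 2.0626, P8 6.4304.
Lower quotas: P3 3, P7 25, P6 8, P5 2, P2 2, P1 2, P8 6 (sum 48, leaving 2 seats).
Remainders in descending order: P6 0.8736, P8 0.4304, P7 0.2851, P5 0.1493, P3 0.1278, P2 0.0712, P1 0.0626.
Largest remainders: P6, P8 receive the extra seats.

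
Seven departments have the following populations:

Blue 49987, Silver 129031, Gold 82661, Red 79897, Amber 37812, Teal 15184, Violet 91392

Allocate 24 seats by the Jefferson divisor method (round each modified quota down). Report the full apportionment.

Standard divisor 485964/24 ≈ 20248.5; standard quotas: Blue 2.469, Silver 6.372, Gold 4.082, Red 3.946, Amber 1.867, Teal 0.750, Violet 4.514.
Rounding down gives 2, 6, 4, 3, 1, 0, 4 = 20 seats, so the divisor must be adjusted.
With modified divisor 17500: modified quotas Blue 2.856, Silver 7.373, Gold 4.723, Red 4.566, Amber 2.161, Teal 0.868, Violet 5.222.
Rounding down: Blue 2, Silver 7, Gold 4, Red 4, Amber 2, Teal 0, Violet 5 (total 24).

Blue: 2, Silver: 7, Gold: 4, Red: 4, Amber: 2, Teal: 0, Violet: 5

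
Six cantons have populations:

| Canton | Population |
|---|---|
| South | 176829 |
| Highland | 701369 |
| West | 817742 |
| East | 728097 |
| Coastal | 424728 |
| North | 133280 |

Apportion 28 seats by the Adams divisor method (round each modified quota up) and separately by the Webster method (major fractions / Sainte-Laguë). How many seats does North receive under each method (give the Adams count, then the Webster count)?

2 and 1

Adams: South 2, Highland 6, West 7, East 7, Coastal 4, North 2.
Webster: South 2, Highland 6, West 8, East 7, Coastal 4, North 1.
North gets 2 under Adams and 1 under Webster.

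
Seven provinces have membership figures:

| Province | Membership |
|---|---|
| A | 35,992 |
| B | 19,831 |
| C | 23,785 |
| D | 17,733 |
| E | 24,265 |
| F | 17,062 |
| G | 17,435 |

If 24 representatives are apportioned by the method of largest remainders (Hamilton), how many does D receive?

The standard divisor is 156103/24 ≈ 6504.292.
Standard quotas: A 5.5336, B 3.0489, C 3.6568, D 2.7264, E 3.7306, F 2.6232, G 2.6805.
Lower quotas: A 5, B 3, C 3, D 2, E 3, F 2, G 2 (sum 20, leaving 4 seats).
Remainders in descending order: E 0.7306, D 0.7264, G 0.6805, C 0.6568, F 0.6232, A 0.5336, B 0.0489.
The surplus seats go to E, D, G, C.
D receives 3.

3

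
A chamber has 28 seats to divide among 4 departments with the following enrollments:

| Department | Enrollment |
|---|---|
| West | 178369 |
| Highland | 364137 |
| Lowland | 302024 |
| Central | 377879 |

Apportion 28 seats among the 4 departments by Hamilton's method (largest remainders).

West 4, Highland 8, Lowland 7, Central 9

Standard divisor: 1222409 ÷ 28 ≈ 43657.464.
Standard quotas: West 4.0856, Highland 8.3408, Lowland 6.9180, Central 8.6555.
Lower quotas: West 4, Highland 8, Lowland 6, Central 8 (sum 26, leaving 2 seats).
Remainders in descending order: Lowland 0.9180, Central 0.6555, Highland 0.3408, West 0.0856.
The surplus seats go to Lowland, Central.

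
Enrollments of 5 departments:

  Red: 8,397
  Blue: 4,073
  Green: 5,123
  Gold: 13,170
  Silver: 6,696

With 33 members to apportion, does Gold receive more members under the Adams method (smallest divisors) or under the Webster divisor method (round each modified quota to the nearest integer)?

Webster

Adams: Red 7, Blue 4, Green 5, Gold 11, Silver 6.
Webster: Red 7, Blue 4, Green 4, Gold 12, Silver 6.
Gold gets 11 under Adams and 12 under Webster.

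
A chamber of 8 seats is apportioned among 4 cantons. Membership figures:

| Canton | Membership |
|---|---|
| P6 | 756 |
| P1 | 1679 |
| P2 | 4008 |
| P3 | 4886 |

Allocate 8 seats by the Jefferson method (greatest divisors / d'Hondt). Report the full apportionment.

P6=0, P1=1, P2=3, P3=4

Standard divisor 11329/8 ≈ 1416.125; standard quotas: P6 0.534, P1 1.186, P2 2.830, P3 3.450.
Rounding down gives 0, 1, 2, 3 = 6 seats, so the divisor must be adjusted.
With modified divisor 1100: modified quotas P6 0.687, P1 1.526, P2 3.644, P3 4.442.
Rounding down: P6 0, P1 1, P2 3, P3 4 (total 8).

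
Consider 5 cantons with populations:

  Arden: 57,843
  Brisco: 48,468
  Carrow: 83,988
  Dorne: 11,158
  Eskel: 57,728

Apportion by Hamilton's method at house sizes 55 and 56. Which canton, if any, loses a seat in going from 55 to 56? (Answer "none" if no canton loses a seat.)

At 55 seats: Arden 12, Brisco 10, Carrow 18, Dorne 3, Eskel 12.
At 56 seats: Arden 13, Brisco 10, Carrow 18, Dorne 2, Eskel 13.
Dorne drops from 3 to 2.

Dorne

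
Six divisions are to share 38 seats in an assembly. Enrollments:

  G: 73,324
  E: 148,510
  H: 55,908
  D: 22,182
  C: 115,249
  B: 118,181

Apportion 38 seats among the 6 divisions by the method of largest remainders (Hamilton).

The standard divisor is 533354/38 ≈ 14035.632.
Standard quotas: G 5.2241, E 10.5809, H 3.9833, D 1.5804, C 8.2112, B 8.4201.
Lower quotas: G 5, E 10, H 3, D 1, C 8, B 8 (sum 35, leaving 3 seats).
Remainders in descending order: H 0.9833, E 0.5809, D 0.5804, B 0.4201, G 0.2241, C 0.2112.
The surplus seats go to H, E, D.

G 5, E 11, H 4, D 2, C 8, B 8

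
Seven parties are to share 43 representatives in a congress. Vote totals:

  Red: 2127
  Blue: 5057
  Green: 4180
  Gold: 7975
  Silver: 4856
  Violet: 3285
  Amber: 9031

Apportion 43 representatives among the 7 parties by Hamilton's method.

Red=2; Blue=6; Green=5; Gold=9; Silver=6; Violet=4; Amber=11

Standard divisor: 36511 ÷ 43 ≈ 849.093.
Standard quotas: Red 2.5050, Blue 5.9558, Green 4.9229, Gold 9.3924, Silver 5.7190, Violet 3.8688, Amber 10.6361.
Lower quotas: Red 2, Blue 5, Green 4, Gold 9, Silver 5, Violet 3, Amber 10 (sum 38, leaving 5 seats).
Remainders in descending order: Blue 0.9558, Green 0.9229, Violet 0.8688, Silver 0.7190, Amber 0.6361, Red 0.5050, Gold 0.3924.
Largest remainders: Blue, Green, Violet, Silver, Amber receive the extra seats.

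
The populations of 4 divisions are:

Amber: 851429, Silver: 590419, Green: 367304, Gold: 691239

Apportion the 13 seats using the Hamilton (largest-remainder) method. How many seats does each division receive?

Total 2500391; standard divisor 2500391/13 ≈ 192337.769.
Standard quotas: Amber 4.4267, Silver 3.0697, Green 1.9097, Gold 3.5939.
Lower quotas: Amber 4, Silver 3, Green 1, Gold 3 (sum 11, leaving 2 seats).
Remainders in descending order: Green 0.9097, Gold 0.5939, Amber 0.4267, Silver 0.0697.
The surplus seats go to Green, Gold.

Amber=4, Silver=3, Green=2, Gold=4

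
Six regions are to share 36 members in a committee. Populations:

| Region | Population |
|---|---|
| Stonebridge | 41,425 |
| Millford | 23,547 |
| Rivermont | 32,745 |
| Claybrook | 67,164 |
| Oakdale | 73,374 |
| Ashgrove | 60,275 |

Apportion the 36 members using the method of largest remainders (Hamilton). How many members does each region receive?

Stonebridge 5, Millford 3, Rivermont 4, Claybrook 8, Oakdale 9, Ashgrove 7

Standard divisor: 298530 ÷ 36 ≈ 8292.5.
Standard quotas: Stonebridge 4.9955, Millford 2.8396, Rivermont 3.9487, Claybrook 8.0994, Oakdale 8.8482, Ashgrove 7.2686.
Lower quotas: Stonebridge 4, Millford 2, Rivermont 3, Claybrook 8, Oakdale 8, Ashgrove 7 (sum 32, leaving 4 seats).
Remainders in descending order: Stonebridge 0.9955, Rivermont 0.9487, Oakdale 0.8482, Millford 0.8396, Ashgrove 0.2686, Claybrook 0.0994.
Largest remainders: Stonebridge, Rivermont, Oakdale, Millford receive the extra seats.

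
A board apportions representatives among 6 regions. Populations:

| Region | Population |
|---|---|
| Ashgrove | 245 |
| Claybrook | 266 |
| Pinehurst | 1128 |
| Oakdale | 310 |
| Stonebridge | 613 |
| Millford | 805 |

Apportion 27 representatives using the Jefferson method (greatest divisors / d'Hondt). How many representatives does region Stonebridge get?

Standard divisor 3367/27 ≈ 124.704; standard quotas: Ashgrove 1.965, Claybrook 2.133, Pinehurst 9.045, Oakdale 2.486, Stonebridge 4.916, Millford 6.455.
Rounding down gives 1, 2, 9, 2, 4, 6 = 24 seats, so the divisor must be adjusted.
With modified divisor 114: modified quotas Ashgrove 2.149, Claybrook 2.333, Pinehurst 9.895, Oakdale 2.719, Stonebridge 5.377, Millford 7.061.
Rounding down: Ashgrove 2, Claybrook 2, Pinehurst 9, Oakdale 2, Stonebridge 5, Millford 7 (total 27).
Stonebridge receives 5.

5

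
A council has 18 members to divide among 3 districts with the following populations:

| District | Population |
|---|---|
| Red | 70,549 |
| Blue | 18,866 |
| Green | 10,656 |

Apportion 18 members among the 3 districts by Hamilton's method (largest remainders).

Standard divisor: 100071 ÷ 18 ≈ 5559.5.
Standard quotas: Red 12.6898, Blue 3.3935, Green 1.9167.
Lower quotas: Red 12, Blue 3, Green 1 (sum 16, leaving 2 seats).
Remainders in descending order: Green 0.9167, Red 0.6898, Blue 0.3935.
The surplus seats go to Green, Red.

Red 13; Blue 3; Green 2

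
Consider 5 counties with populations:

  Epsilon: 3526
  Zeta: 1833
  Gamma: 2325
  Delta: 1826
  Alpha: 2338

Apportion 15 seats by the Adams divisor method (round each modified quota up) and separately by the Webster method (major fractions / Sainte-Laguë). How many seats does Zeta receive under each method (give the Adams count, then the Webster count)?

Adams: Epsilon 4, Zeta 3, Gamma 3, Delta 2, Alpha 3.
Webster: Epsilon 5, Zeta 2, Gamma 3, Delta 2, Alpha 3.
Zeta gets 3 under Adams and 2 under Webster.

3 and 2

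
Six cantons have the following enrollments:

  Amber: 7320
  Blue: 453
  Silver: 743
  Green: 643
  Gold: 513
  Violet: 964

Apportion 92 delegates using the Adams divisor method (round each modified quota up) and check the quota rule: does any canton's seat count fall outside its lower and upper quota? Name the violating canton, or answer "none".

Amber

Standard quotas: Amber 63.317, Blue 3.918, Silver 6.427, Green 5.562, Gold 4.437, Violet 8.338.
Adams allocation: Amber 61, Blue 4, Silver 7, Green 6, Gold 5, Violet 9.
Amber has quota 63.317 (lower 63, upper 64) but receives 61 — outside the quota interval.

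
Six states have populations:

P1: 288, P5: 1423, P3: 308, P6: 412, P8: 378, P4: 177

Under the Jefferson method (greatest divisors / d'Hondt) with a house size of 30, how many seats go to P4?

Standard divisor 2986/30 ≈ 99.533; standard quotas: P1 2.894, P5 14.297, P3 3.094, P6 4.139, P8 3.798, P4 1.778.
Rounding down gives 2, 14, 3, 4, 3, 1 = 27 seats, so the divisor must be adjusted.
With modified divisor 90: modified quotas P1 3.200, P5 15.811, P3 3.422, P6 4.578, P8 4.200, P4 1.967.
Rounding down: P1 3, P5 15, P3 3, P6 4, P8 4, P4 1 (total 30).
P4 receives 1.

1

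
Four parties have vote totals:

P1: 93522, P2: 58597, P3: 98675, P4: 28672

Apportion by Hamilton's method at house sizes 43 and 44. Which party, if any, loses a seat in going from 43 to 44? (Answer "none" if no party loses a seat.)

At 43 seats: P1 14, P2 9, P3 15, P4 5.
At 44 seats: P1 15, P2 9, P3 16, P4 4.
P4 drops from 5 to 4.

P4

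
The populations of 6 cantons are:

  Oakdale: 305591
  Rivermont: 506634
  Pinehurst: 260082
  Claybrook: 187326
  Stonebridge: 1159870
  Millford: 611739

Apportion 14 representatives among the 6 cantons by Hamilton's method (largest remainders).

Oakdale: 2, Rivermont: 2, Pinehurst: 1, Claybrook: 1, Stonebridge: 5, Millford: 3

The standard divisor is 3031242/14 ≈ 216517.286.
Standard quotas: Oakdale 1.4114, Rivermont 2.3399, Pinehurst 1.2012, Claybrook 0.8652, Stonebridge 5.3569, Millford 2.8254.
Lower quotas: Oakdale 1, Rivermont 2, Pinehurst 1, Claybrook 0, Stonebridge 5, Millford 2 (sum 11, leaving 3 seats).
Remainders in descending order: Claybrook 0.8652, Millford 0.8254, Oakdale 0.4114, Stonebridge 0.3569, Rivermont 0.3399, Pinehurst 0.2012.
The surplus seats go to Claybrook, Millford, Oakdale.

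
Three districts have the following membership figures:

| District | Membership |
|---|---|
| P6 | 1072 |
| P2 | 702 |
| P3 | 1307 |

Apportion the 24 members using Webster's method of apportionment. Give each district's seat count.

Standard divisor 3081/24 ≈ 128.375; standard quotas: P6 8.351, P2 5.468, P3 10.181.
Rounding to the nearest integer gives 8, 5, 10 = 23 seats, so the divisor must be adjusted.
With modified divisor 127: modified quotas P6 8.441, P2 5.528, P3 10.291.
Rounding to the nearest integer: P6 8, P2 6, P3 10 (total 24).

P6=8; P2=6; P3=10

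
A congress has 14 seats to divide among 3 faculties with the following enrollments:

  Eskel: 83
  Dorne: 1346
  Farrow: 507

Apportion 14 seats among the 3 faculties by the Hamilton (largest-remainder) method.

Standard divisor: 1936 ÷ 14 ≈ 138.286.
Standard quotas: Eskel 0.600, Dorne 9.733, Farrow 3.666.
Lower quotas: Eskel 0, Dorne 9, Farrow 3 (sum 12, leaving 2 seats).
Remainders in descending order: Dorne 0.733, Farrow 0.666, Eskel 0.600.
The surplus seats go to Dorne, Farrow.

Eskel=0, Dorne=10, Farrow=4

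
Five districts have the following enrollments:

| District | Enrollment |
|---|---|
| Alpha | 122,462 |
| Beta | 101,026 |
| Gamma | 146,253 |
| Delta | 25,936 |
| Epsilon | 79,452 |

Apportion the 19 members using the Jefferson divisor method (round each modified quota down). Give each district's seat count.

Standard divisor 475129/19 ≈ 25006.789; standard quotas: Alpha 4.897, Beta 4.040, Gamma 5.849, Delta 1.037, Epsilon 3.177.
Rounding down gives 4, 4, 5, 1, 3 = 17 seats, so the divisor must be adjusted.
With modified divisor 22600: modified quotas Alpha 5.419, Beta 4.470, Gamma 6.471, Delta 1.148, Epsilon 3.516.
Rounding down: Alpha 5, Beta 4, Gamma 6, Delta 1, Epsilon 3 (total 19).

Alpha=5, Beta=4, Gamma=6, Delta=1, Epsilon=3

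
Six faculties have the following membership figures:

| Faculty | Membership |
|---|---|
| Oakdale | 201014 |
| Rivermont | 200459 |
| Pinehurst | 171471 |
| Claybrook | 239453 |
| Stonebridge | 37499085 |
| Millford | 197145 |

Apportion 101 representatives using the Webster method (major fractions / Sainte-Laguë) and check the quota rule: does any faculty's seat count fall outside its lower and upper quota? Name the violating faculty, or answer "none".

Standard quotas: Oakdale 0.527, Rivermont 0.526, Pinehurst 0.450, Claybrook 0.628, Stonebridge 98.352, Millford 0.517.
Webster allocation: Oakdale 1, Rivermont 1, Pinehurst 0, Claybrook 1, Stonebridge 97, Millford 1.
Stonebridge has quota 98.352 (lower 98, upper 99) but receives 97 — outside the quota interval.

Stonebridge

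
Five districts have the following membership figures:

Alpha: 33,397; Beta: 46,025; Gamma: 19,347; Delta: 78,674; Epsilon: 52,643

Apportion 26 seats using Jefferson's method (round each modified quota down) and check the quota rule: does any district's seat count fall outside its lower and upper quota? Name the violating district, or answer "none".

Standard quotas: Alpha 3.774, Beta 5.201, Gamma 2.186, Delta 8.890, Epsilon 5.949.
Jefferson allocation: Alpha 4, Beta 5, Gamma 2, Delta 9, Epsilon 6.
Every allocation lies between the lower and upper quota.

none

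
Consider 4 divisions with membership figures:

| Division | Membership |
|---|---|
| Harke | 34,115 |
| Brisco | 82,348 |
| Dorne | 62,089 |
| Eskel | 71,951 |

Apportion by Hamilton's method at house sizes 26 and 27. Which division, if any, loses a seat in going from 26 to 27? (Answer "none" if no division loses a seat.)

Harke

At 26 seats: Harke 4, Brisco 9, Dorne 6, Eskel 7.
At 27 seats: Harke 3, Brisco 9, Dorne 7, Eskel 8.
Harke drops from 4 to 3.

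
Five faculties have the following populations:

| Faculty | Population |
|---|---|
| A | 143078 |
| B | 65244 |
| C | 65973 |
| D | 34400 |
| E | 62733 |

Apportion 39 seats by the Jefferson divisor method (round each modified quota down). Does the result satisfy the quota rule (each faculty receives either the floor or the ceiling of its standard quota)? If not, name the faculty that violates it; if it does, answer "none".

none

Standard quotas: A 15.023, B 6.851, C 6.927, D 3.612, E 6.587.
Jefferson allocation: A 15, B 7, C 7, D 3, E 7.
Every allocation lies between the lower and upper quota.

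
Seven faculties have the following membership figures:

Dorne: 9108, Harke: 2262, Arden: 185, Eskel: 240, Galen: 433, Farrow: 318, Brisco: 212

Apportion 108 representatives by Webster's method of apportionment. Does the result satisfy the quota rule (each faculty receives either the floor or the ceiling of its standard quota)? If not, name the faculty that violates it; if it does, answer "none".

Dorne

Standard quotas: Dorne 77.102, Harke 19.148, Arden 1.566, Eskel 2.032, Galen 3.665, Farrow 2.692, Brisco 1.795.
Webster allocation: Dorne 76, Harke 19, Arden 2, Eskel 2, Galen 4, Farrow 3, Brisco 2.
Dorne has quota 77.102 (lower 77, upper 78) but receives 76 — outside the quota interval.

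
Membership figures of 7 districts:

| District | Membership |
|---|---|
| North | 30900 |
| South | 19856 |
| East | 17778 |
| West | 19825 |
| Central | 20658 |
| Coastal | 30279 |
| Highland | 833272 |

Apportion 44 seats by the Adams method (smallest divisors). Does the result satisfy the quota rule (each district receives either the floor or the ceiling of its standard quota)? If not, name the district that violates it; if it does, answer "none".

Highland

Standard quotas: North 1.398, South 0.898, East 0.804, West 0.897, Central 0.935, Coastal 1.370, Highland 37.698.
Adams allocation: North 2, South 1, East 1, West 1, Central 1, Coastal 2, Highland 36.
Highland has quota 37.698 (lower 37, upper 38) but receives 36 — outside the quota interval.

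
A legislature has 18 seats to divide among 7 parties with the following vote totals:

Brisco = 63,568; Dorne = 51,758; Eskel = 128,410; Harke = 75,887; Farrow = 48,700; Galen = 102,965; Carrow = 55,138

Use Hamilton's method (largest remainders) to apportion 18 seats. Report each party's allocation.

Brisco: 2, Dorne: 2, Eskel: 4, Harke: 3, Farrow: 2, Galen: 3, Carrow: 2

Total 526426; standard divisor 526426/18 ≈ 29245.889.
Standard quotas: Brisco 2.1736, Dorne 1.7698, Eskel 4.3907, Harke 2.5948, Farrow 1.6652, Galen 3.5207, Carrow 1.8853.
Lower quotas: Brisco 2, Dorne 1, Eskel 4, Harke 2, Farrow 1, Galen 3, Carrow 1 (sum 14, leaving 4 seats).
Remainders in descending order: Carrow 0.8853, Dorne 0.7698, Farrow 0.6652, Harke 0.5948, Galen 0.5207, Eskel 0.3907, Brisco 0.1736.
The surplus seats go to Carrow, Dorne, Farrow, Harke.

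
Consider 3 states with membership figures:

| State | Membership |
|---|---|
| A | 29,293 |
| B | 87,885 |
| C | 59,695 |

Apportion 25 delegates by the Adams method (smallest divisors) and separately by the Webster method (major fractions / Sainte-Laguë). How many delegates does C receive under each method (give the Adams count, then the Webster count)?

Adams: A 4, B 12, C 9.
Webster: A 4, B 13, C 8.
C gets 9 under Adams and 8 under Webster.

9 and 8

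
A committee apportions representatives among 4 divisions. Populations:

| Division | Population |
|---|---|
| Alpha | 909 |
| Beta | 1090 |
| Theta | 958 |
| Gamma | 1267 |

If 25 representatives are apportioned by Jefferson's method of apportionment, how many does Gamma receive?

8

Standard divisor 4224/25 ≈ 168.96; standard quotas: Alpha 5.380, Beta 6.451, Theta 5.670, Gamma 7.499.
Rounding down gives 5, 6, 5, 7 = 23 seats, so the divisor must be adjusted.
With modified divisor 157: modified quotas Alpha 5.790, Beta 6.943, Theta 6.102, Gamma 8.070.
Rounding down: Alpha 5, Beta 6, Theta 6, Gamma 8 (total 25).
Gamma receives 8.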